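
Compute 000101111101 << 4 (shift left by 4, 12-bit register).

Original: 000101111101 (decimal 381)
Shift left by 4 positions
Append 4 zeros on the right and drop the 4 high bits that overflow the 12-bit width
Result: 011111010000 (decimal 2000)
Equivalent: 381 << 4 = 381 × 2^4 = 6096, truncated to 12 bits = 2000



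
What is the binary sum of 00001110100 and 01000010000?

Add column by column from the right: bit + bit + carry-in; write the sum mod 2, carry 1 when the sum is 2 or 3.
carry:  00011100000
        00001110100
+       01000010000
-------------------
       001010000100
(the carry out of the leftmost column, 0, becomes the leading bit)
Decimal check:
  00001110100 = 64 + 32 + 16 + 4 = 116
  01000010000 = 512 + 16 = 528
  116 + 528 = 644, and 001010000100 = 512 + 128 + 4 = 644 ✓



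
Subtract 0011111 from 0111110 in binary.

Method 1 - Direct subtraction (column by column from the right: bit − bit − borrow-in; if negative, add 2 and borrow 1 from the next column):
borrow: 0111110
        0111110
-       0011111
---------------
        0011111

Method 2 - Add two's complement:
Two's complement of 0011111: invert → 1100000, add 1 → 1100001
  0111110
+ 1100001
---------
 10011111  (end carry out of the top bit = 1)
Discarding the end carry: 0011111
Decimal check:
  0111110 = 32 + 16 + 8 + 4 + 2 = 62
  0011111 = 16 + 8 + 4 + 2 + 1 = 31
  62 - 31 = 31, and 0011111 = 16 + 8 + 4 + 2 + 1 = 31 ✓



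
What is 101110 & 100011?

AND: 1 only when both bits are 1
  101110
& 100011
--------
  100010
Decimal: 46 & 35 = 34



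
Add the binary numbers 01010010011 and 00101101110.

Add column by column from the right: bit + bit + carry-in; write the sum mod 2, carry 1 when the sum is 2 or 3.
carry:  11111111100
        01010010011
+       00101101110
-------------------
       010000000001
(the carry out of the leftmost column, 0, becomes the leading bit)
Decimal check:
  01010010011 = 512 + 128 + 16 + 2 + 1 = 659
  00101101110 = 256 + 64 + 32 + 8 + 4 + 2 = 366
  659 + 366 = 1025, and 010000000001 = 1024 + 1 = 1025 ✓



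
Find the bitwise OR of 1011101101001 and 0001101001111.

OR: 1 when either bit is 1
  1011101101001
| 0001101001111
---------------
  1011101101111
Decimal: 5993 | 847 = 5999



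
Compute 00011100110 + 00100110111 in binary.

Add column by column from the right: bit + bit + carry-in; write the sum mod 2, carry 1 when the sum is 2 or 3.
carry:  01111001100
        00011100110
+       00100110111
-------------------
       001000011101
(the carry out of the leftmost column, 0, becomes the leading bit)
Decimal check:
  00011100110 = 128 + 64 + 32 + 4 + 2 = 230
  00100110111 = 256 + 32 + 16 + 4 + 2 + 1 = 311
  230 + 311 = 541, and 001000011101 = 512 + 16 + 8 + 4 + 1 = 541 ✓



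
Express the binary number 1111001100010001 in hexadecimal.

Group into 4-bit nibbles from right:
  1111 = F
  0011 = 3
  0001 = 1
  0001 = 1
Result: F311



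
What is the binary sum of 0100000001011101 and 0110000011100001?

Add column by column from the right: bit + bit + carry-in; write the sum mod 2, carry 1 when the sum is 2 or 3.
carry:  1000000110000010
        0100000001011101
+       0110000011100001
------------------------
       01010000100111110
(the carry out of the leftmost column, 0, becomes the leading bit)
Decimal check:
  0100000001011101 = 16384 + 64 + 16 + 8 + 4 + 1 = 16477
  0110000011100001 = 16384 + 8192 + 128 + 64 + 32 + 1 = 24801
  16477 + 24801 = 41278, and 01010000100111110 = 32768 + 8192 + 256 + 32 + 16 + 8 + 4 + 2 = 41278 ✓



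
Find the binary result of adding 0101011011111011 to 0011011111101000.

Add column by column from the right: bit + bit + carry-in; write the sum mod 2, carry 1 when the sum is 2 or 3.
carry:  1110111111110000
        0101011011111011
+       0011011111101000
------------------------
       01000111011100011
(the carry out of the leftmost column, 0, becomes the leading bit)
Decimal check:
  0101011011111011 = 16384 + 4096 + 1024 + 512 + 128 + 64 + 32 + 16 + 8 + 2 + 1 = 22267
  0011011111101000 = 8192 + 4096 + 1024 + 512 + 256 + 128 + 64 + 32 + 8 = 14312
  22267 + 14312 = 36579, and 01000111011100011 = 32768 + 2048 + 1024 + 512 + 128 + 64 + 32 + 2 + 1 = 36579 ✓



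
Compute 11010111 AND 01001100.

AND: 1 only when both bits are 1
  11010111
& 01001100
----------
  01000100
Decimal: 215 & 76 = 68



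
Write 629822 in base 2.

Using repeated division by 2:
629822 ÷ 2 = 314911 remainder 0
314911 ÷ 2 = 157455 remainder 1
157455 ÷ 2 = 78727 remainder 1
78727 ÷ 2 = 39363 remainder 1
39363 ÷ 2 = 19681 remainder 1
19681 ÷ 2 = 9840 remainder 1
9840 ÷ 2 = 4920 remainder 0
4920 ÷ 2 = 2460 remainder 0
2460 ÷ 2 = 1230 remainder 0
1230 ÷ 2 = 615 remainder 0
615 ÷ 2 = 307 remainder 1
307 ÷ 2 = 153 remainder 1
153 ÷ 2 = 76 remainder 1
76 ÷ 2 = 38 remainder 0
38 ÷ 2 = 19 remainder 0
19 ÷ 2 = 9 remainder 1
9 ÷ 2 = 4 remainder 1
4 ÷ 2 = 2 remainder 0
2 ÷ 2 = 1 remainder 0
1 ÷ 2 = 0 remainder 1
Reading remainders bottom to top: 10011001110000111110



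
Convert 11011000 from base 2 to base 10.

Sum of powers of 2 for each 1-bit:
2^3 + 2^4 + 2^6 + 2^7
= 8 + 16 + 64 + 128
= 216



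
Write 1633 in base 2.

Using repeated division by 2:
1633 ÷ 2 = 816 remainder 1
816 ÷ 2 = 408 remainder 0
408 ÷ 2 = 204 remainder 0
204 ÷ 2 = 102 remainder 0
102 ÷ 2 = 51 remainder 0
51 ÷ 2 = 25 remainder 1
25 ÷ 2 = 12 remainder 1
12 ÷ 2 = 6 remainder 0
6 ÷ 2 = 3 remainder 0
3 ÷ 2 = 1 remainder 1
1 ÷ 2 = 0 remainder 1
Reading remainders bottom to top: 11001100001



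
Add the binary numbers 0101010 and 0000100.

Add column by column from the right: bit + bit + carry-in; write the sum mod 2, carry 1 when the sum is 2 or 3.
carry:  0000000
        0101010
+       0000100
---------------
       00101110
(the carry out of the leftmost column, 0, becomes the leading bit)
Decimal check:
  0101010 = 32 + 8 + 2 = 42
  0000100 = 4
  42 + 4 = 46, and 00101110 = 32 + 8 + 4 + 2 = 46 ✓



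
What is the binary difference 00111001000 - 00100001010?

Method 1 - Direct subtraction (column by column from the right: bit − bit − borrow-in; if negative, add 2 and borrow 1 from the next column):
borrow: 00001111100
        00111001000
-       00100001010
-------------------
        00010111110

Method 2 - Add two's complement:
Two's complement of 00100001010: invert → 11011110101, add 1 → 11011110110
  00111001000
+ 11011110110
-------------
 100010111110  (end carry out of the top bit = 1)
Discarding the end carry: 00010111110
Decimal check:
  00111001000 = 256 + 128 + 64 + 8 = 456
  00100001010 = 256 + 8 + 2 = 266
  456 - 266 = 190, and 00010111110 = 128 + 32 + 16 + 8 + 4 + 2 = 190 ✓



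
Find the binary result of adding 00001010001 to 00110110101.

Add column by column from the right: bit + bit + carry-in; write the sum mod 2, carry 1 when the sum is 2 or 3.
carry:  01111100010
        00001010001
+       00110110101
-------------------
       001000000110
(the carry out of the leftmost column, 0, becomes the leading bit)
Decimal check:
  00001010001 = 64 + 16 + 1 = 81
  00110110101 = 256 + 128 + 32 + 16 + 4 + 1 = 437
  81 + 437 = 518, and 001000000110 = 512 + 4 + 2 = 518 ✓



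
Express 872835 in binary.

Using repeated division by 2:
872835 ÷ 2 = 436417 remainder 1
436417 ÷ 2 = 218208 remainder 1
218208 ÷ 2 = 109104 remainder 0
109104 ÷ 2 = 54552 remainder 0
54552 ÷ 2 = 27276 remainder 0
27276 ÷ 2 = 13638 remainder 0
13638 ÷ 2 = 6819 remainder 0
6819 ÷ 2 = 3409 remainder 1
3409 ÷ 2 = 1704 remainder 1
1704 ÷ 2 = 852 remainder 0
852 ÷ 2 = 426 remainder 0
426 ÷ 2 = 213 remainder 0
213 ÷ 2 = 106 remainder 1
106 ÷ 2 = 53 remainder 0
53 ÷ 2 = 26 remainder 1
26 ÷ 2 = 13 remainder 0
13 ÷ 2 = 6 remainder 1
6 ÷ 2 = 3 remainder 0
3 ÷ 2 = 1 remainder 1
1 ÷ 2 = 0 remainder 1
Reading remainders bottom to top: 11010101000110000011



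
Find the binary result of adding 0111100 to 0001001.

Add column by column from the right: bit + bit + carry-in; write the sum mod 2, carry 1 when the sum is 2 or 3.
carry:  1110000
        0111100
+       0001001
---------------
       01000101
(the carry out of the leftmost column, 0, becomes the leading bit)
Decimal check:
  0111100 = 32 + 16 + 8 + 4 = 60
  0001001 = 8 + 1 = 9
  60 + 9 = 69, and 01000101 = 64 + 4 + 1 = 69 ✓



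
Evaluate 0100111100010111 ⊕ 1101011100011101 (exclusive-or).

XOR: 1 when bits differ
  0100111100010111
^ 1101011100011101
------------------
  1001100000001010
Decimal: 20247 ^ 55069 = 38922



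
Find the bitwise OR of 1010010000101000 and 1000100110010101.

OR: 1 when either bit is 1
  1010010000101000
| 1000100110010101
------------------
  1010110110111101
Decimal: 42024 | 35221 = 44477



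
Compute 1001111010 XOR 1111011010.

XOR: 1 when bits differ
  1001111010
^ 1111011010
------------
  0110100000
Decimal: 634 ^ 986 = 416



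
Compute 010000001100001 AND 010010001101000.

AND: 1 only when both bits are 1
  010000001100001
& 010010001101000
-----------------
  010000001100000
Decimal: 8289 & 9320 = 8288



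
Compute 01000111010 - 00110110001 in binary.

Method 1 - Direct subtraction (column by column from the right: bit − bit − borrow-in; if negative, add 2 and borrow 1 from the next column):
borrow: 01100000010
        01000111010
-       00110110001
-------------------
        00010001001

Method 2 - Add two's complement:
Two's complement of 00110110001: invert → 11001001110, add 1 → 11001001111
  01000111010
+ 11001001111
-------------
 100010001001  (end carry out of the top bit = 1)
Discarding the end carry: 00010001001
Decimal check:
  01000111010 = 512 + 32 + 16 + 8 + 2 = 570
  00110110001 = 256 + 128 + 32 + 16 + 1 = 433
  570 - 433 = 137, and 00010001001 = 128 + 8 + 1 = 137 ✓



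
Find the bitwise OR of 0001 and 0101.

OR: 1 when either bit is 1
  0001
| 0101
------
  0101
Decimal: 1 | 5 = 5



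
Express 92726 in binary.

Using repeated division by 2:
92726 ÷ 2 = 46363 remainder 0
46363 ÷ 2 = 23181 remainder 1
23181 ÷ 2 = 11590 remainder 1
11590 ÷ 2 = 5795 remainder 0
5795 ÷ 2 = 2897 remainder 1
2897 ÷ 2 = 1448 remainder 1
1448 ÷ 2 = 724 remainder 0
724 ÷ 2 = 362 remainder 0
362 ÷ 2 = 181 remainder 0
181 ÷ 2 = 90 remainder 1
90 ÷ 2 = 45 remainder 0
45 ÷ 2 = 22 remainder 1
22 ÷ 2 = 11 remainder 0
11 ÷ 2 = 5 remainder 1
5 ÷ 2 = 2 remainder 1
2 ÷ 2 = 1 remainder 0
1 ÷ 2 = 0 remainder 1
Reading remainders bottom to top: 10110101000110110



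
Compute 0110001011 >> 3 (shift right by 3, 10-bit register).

Original: 0110001011 (decimal 395)
Shift right by 3 positions
Drop the 3 low bits; fill with zeros on the left
Result: 0000110001 (decimal 49)
Equivalent: 395 >> 3 = 395 ÷ 2^3 = 49



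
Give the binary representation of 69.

Using repeated division by 2:
69 ÷ 2 = 34 remainder 1
34 ÷ 2 = 17 remainder 0
17 ÷ 2 = 8 remainder 1
8 ÷ 2 = 4 remainder 0
4 ÷ 2 = 2 remainder 0
2 ÷ 2 = 1 remainder 0
1 ÷ 2 = 0 remainder 1
Reading remainders bottom to top: 1000101



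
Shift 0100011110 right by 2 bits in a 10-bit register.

Original: 0100011110 (decimal 286)
Shift right by 2 positions
Drop the 2 low bits; fill with zeros on the left
Result: 0001000111 (decimal 71)
Equivalent: 286 >> 2 = 286 ÷ 2^2 = 71



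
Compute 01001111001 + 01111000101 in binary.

Add column by column from the right: bit + bit + carry-in; write the sum mod 2, carry 1 when the sum is 2 or 3.
carry:  11110000010
        01001111001
+       01111000101
-------------------
       011000111110
(the carry out of the leftmost column, 0, becomes the leading bit)
Decimal check:
  01001111001 = 512 + 64 + 32 + 16 + 8 + 1 = 633
  01111000101 = 512 + 256 + 128 + 64 + 4 + 1 = 965
  633 + 965 = 1598, and 011000111110 = 1024 + 512 + 32 + 16 + 8 + 4 + 2 = 1598 ✓



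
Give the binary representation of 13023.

Using repeated division by 2:
13023 ÷ 2 = 6511 remainder 1
6511 ÷ 2 = 3255 remainder 1
3255 ÷ 2 = 1627 remainder 1
1627 ÷ 2 = 813 remainder 1
813 ÷ 2 = 406 remainder 1
406 ÷ 2 = 203 remainder 0
203 ÷ 2 = 101 remainder 1
101 ÷ 2 = 50 remainder 1
50 ÷ 2 = 25 remainder 0
25 ÷ 2 = 12 remainder 1
12 ÷ 2 = 6 remainder 0
6 ÷ 2 = 3 remainder 0
3 ÷ 2 = 1 remainder 1
1 ÷ 2 = 0 remainder 1
Reading remainders bottom to top: 11001011011111



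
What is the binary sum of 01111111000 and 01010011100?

Add column by column from the right: bit + bit + carry-in; write the sum mod 2, carry 1 when the sum is 2 or 3.
carry:  11111110000
        01111111000
+       01010011100
-------------------
       011010010100
(the carry out of the leftmost column, 0, becomes the leading bit)
Decimal check:
  01111111000 = 512 + 256 + 128 + 64 + 32 + 16 + 8 = 1016
  01010011100 = 512 + 128 + 16 + 8 + 4 = 668
  1016 + 668 = 1684, and 011010010100 = 1024 + 512 + 128 + 16 + 4 = 1684 ✓



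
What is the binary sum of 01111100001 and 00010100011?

Add column by column from the right: bit + bit + carry-in; write the sum mod 2, carry 1 when the sum is 2 or 3.
carry:  11111000110
        01111100001
+       00010100011
-------------------
       010010000100
(the carry out of the leftmost column, 0, becomes the leading bit)
Decimal check:
  01111100001 = 512 + 256 + 128 + 64 + 32 + 1 = 993
  00010100011 = 128 + 32 + 2 + 1 = 163
  993 + 163 = 1156, and 010010000100 = 1024 + 128 + 4 = 1156 ✓



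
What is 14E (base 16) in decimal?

Expand by place value (powers of 16):
Digit values: E = 14
14E = 1 × 16^2 + 4 × 16^1 + 14 × 16^0
= 1 × 256 + 4 × 16 + 14 × 1
= 256 + 64 + 14
= 334



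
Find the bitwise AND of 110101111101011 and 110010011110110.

AND: 1 only when both bits are 1
  110101111101011
& 110010011110110
-----------------
  110000011100010
Decimal: 27627 & 25846 = 24802



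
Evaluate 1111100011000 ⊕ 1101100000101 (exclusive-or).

XOR: 1 when bits differ
  1111100011000
^ 1101100000101
---------------
  0010000011101
Decimal: 7960 ^ 6917 = 1053



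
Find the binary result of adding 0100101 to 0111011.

Add column by column from the right: bit + bit + carry-in; write the sum mod 2, carry 1 when the sum is 2 or 3.
carry:  1111110
        0100101
+       0111011
---------------
       01100000
(the carry out of the leftmost column, 0, becomes the leading bit)
Decimal check:
  0100101 = 32 + 4 + 1 = 37
  0111011 = 32 + 16 + 8 + 2 + 1 = 59
  37 + 59 = 96, and 01100000 = 64 + 32 = 96 ✓



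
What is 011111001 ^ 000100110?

XOR: 1 when bits differ
  011111001
^ 000100110
-----------
  011011111
Decimal: 249 ^ 38 = 223



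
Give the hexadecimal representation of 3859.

Using repeated division by 16 (digits 10–15 are A–F):
3859 ÷ 16 = 241 remainder 3
241 ÷ 16 = 15 remainder 1
15 ÷ 16 = 0 remainder 15 (F)
Reading remainders bottom to top: F13



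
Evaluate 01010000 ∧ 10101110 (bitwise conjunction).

AND: 1 only when both bits are 1
  01010000
& 10101110
----------
  00000000
Decimal: 80 & 174 = 0



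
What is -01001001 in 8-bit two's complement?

Original: 01001001
Step 1 - Invert all bits: 10110110
Step 2 - Add 1: 10110111
Verification: 01001001 + 10110111 = 100000000; discarding the end carry (carry out of the top bit) leaves the 8-bit value 00000000, as required for x + (-x)



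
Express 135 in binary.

Using repeated division by 2:
135 ÷ 2 = 67 remainder 1
67 ÷ 2 = 33 remainder 1
33 ÷ 2 = 16 remainder 1
16 ÷ 2 = 8 remainder 0
8 ÷ 2 = 4 remainder 0
4 ÷ 2 = 2 remainder 0
2 ÷ 2 = 1 remainder 0
1 ÷ 2 = 0 remainder 1
Reading remainders bottom to top: 10000111



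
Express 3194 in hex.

Using repeated division by 16 (digits 10–15 are A–F):
3194 ÷ 16 = 199 remainder 10 (A)
199 ÷ 16 = 12 remainder 7
12 ÷ 16 = 0 remainder 12 (C)
Reading remainders bottom to top: C7A



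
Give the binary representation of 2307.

Using repeated division by 2:
2307 ÷ 2 = 1153 remainder 1
1153 ÷ 2 = 576 remainder 1
576 ÷ 2 = 288 remainder 0
288 ÷ 2 = 144 remainder 0
144 ÷ 2 = 72 remainder 0
72 ÷ 2 = 36 remainder 0
36 ÷ 2 = 18 remainder 0
18 ÷ 2 = 9 remainder 0
9 ÷ 2 = 4 remainder 1
4 ÷ 2 = 2 remainder 0
2 ÷ 2 = 1 remainder 0
1 ÷ 2 = 0 remainder 1
Reading remainders bottom to top: 100100000011



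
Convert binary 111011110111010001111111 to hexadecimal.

Group into 4-bit nibbles from right:
  1110 = E
  1111 = F
  0111 = 7
  0100 = 4
  0111 = 7
  1111 = F
Result: EF747F



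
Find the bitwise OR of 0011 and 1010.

OR: 1 when either bit is 1
  0011
| 1010
------
  1011
Decimal: 3 | 10 = 11



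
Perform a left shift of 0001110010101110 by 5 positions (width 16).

Original: 0001110010101110 (decimal 7342)
Shift left by 5 positions
Append 5 zeros on the right and drop the 5 high bits that overflow the 16-bit width
Result: 1001010111000000 (decimal 38336)
Equivalent: 7342 << 5 = 7342 × 2^5 = 234944, truncated to 16 bits = 38336



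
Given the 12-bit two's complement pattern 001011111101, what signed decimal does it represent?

Binary: 001011111101
Sign bit: 0 (non-negative)
Read directly as an unsigned value:
001011111101 = 512 + 128 + 64 + 32 + 16 + 8 + 4 + 1 = 765
Value: 765



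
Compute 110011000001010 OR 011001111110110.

OR: 1 when either bit is 1
  110011000001010
| 011001111110110
-----------------
  111011111111110
Decimal: 26122 | 13302 = 30718



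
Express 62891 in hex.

Using repeated division by 16 (digits 10–15 are A–F):
62891 ÷ 16 = 3930 remainder 11 (B)
3930 ÷ 16 = 245 remainder 10 (A)
245 ÷ 16 = 15 remainder 5
15 ÷ 16 = 0 remainder 15 (F)
Reading remainders bottom to top: F5AB



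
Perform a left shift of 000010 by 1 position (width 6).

Original: 000010 (decimal 2)
Shift left by 1 position
Append 1 zero on the right
Result: 000100 (decimal 4)
Equivalent: 2 << 1 = 2 × 2^1 = 4



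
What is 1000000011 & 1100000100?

AND: 1 only when both bits are 1
  1000000011
& 1100000100
------------
  1000000000
Decimal: 515 & 772 = 512



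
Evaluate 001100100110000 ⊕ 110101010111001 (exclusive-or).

XOR: 1 when bits differ
  001100100110000
^ 110101010111001
-----------------
  111001110001001
Decimal: 6448 ^ 27321 = 29577



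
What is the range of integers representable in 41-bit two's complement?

For 41-bit two's complement:
Minimum: -2^40 = -1099511627776
Maximum: 2^40 - 1 = 1099511627775



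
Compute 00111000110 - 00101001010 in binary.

Method 1 - Direct subtraction (column by column from the right: bit − bit − borrow-in; if negative, add 2 and borrow 1 from the next column):
borrow: 00011110000
        00111000110
-       00101001010
-------------------
        00001111100

Method 2 - Add two's complement:
Two's complement of 00101001010: invert → 11010110101, add 1 → 11010110110
  00111000110
+ 11010110110
-------------
 100001111100  (end carry out of the top bit = 1)
Discarding the end carry: 00001111100
Decimal check:
  00111000110 = 256 + 128 + 64 + 4 + 2 = 454
  00101001010 = 256 + 64 + 8 + 2 = 330
  454 - 330 = 124, and 00001111100 = 64 + 32 + 16 + 8 + 4 = 124 ✓



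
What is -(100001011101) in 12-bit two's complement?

Original (sign bit 1, negative): 100001011101
Step 1 - Invert all bits: 011110100010
Step 2 - Add 1: 011110100011
Verification: 100001011101 + 011110100011 = 1000000000000; discarding the end carry (carry out of the top bit) leaves the 12-bit value 000000000000, as required for x + (-x)



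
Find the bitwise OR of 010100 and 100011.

OR: 1 when either bit is 1
  010100
| 100011
--------
  110111
Decimal: 20 | 35 = 55



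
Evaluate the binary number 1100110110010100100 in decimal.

Sum of powers of 2 for each 1-bit:
2^2 + 2^5 + 2^7 + 2^10 + 2^11 + 2^13 + 2^14 + 2^17 + 2^18
= 4 + 32 + 128 + 1024 + 2048 + 8192 + 16384 + 131072 + 262144
= 421028



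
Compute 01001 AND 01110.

AND: 1 only when both bits are 1
  01001
& 01110
-------
  01000
Decimal: 9 & 14 = 8



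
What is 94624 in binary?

Using repeated division by 2:
94624 ÷ 2 = 47312 remainder 0
47312 ÷ 2 = 23656 remainder 0
23656 ÷ 2 = 11828 remainder 0
11828 ÷ 2 = 5914 remainder 0
5914 ÷ 2 = 2957 remainder 0
2957 ÷ 2 = 1478 remainder 1
1478 ÷ 2 = 739 remainder 0
739 ÷ 2 = 369 remainder 1
369 ÷ 2 = 184 remainder 1
184 ÷ 2 = 92 remainder 0
92 ÷ 2 = 46 remainder 0
46 ÷ 2 = 23 remainder 0
23 ÷ 2 = 11 remainder 1
11 ÷ 2 = 5 remainder 1
5 ÷ 2 = 2 remainder 1
2 ÷ 2 = 1 remainder 0
1 ÷ 2 = 0 remainder 1
Reading remainders bottom to top: 10111000110100000



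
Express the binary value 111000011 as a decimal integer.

Sum of powers of 2 for each 1-bit:
2^0 + 2^1 + 2^6 + 2^7 + 2^8
= 1 + 2 + 64 + 128 + 256
= 451



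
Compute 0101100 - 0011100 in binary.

Method 1 - Direct subtraction (column by column from the right: bit − bit − borrow-in; if negative, add 2 and borrow 1 from the next column):
borrow: 0100000
        0101100
-       0011100
---------------
        0010000

Method 2 - Add two's complement:
Two's complement of 0011100: invert → 1100011, add 1 → 1100100
  0101100
+ 1100100
---------
 10010000  (end carry out of the top bit = 1)
Discarding the end carry: 0010000
Decimal check:
  0101100 = 32 + 8 + 4 = 44
  0011100 = 16 + 8 + 4 = 28
  44 - 28 = 16, and 0010000 = 16 ✓



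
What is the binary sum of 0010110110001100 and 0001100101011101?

Add column by column from the right: bit + bit + carry-in; write the sum mod 2, carry 1 when the sum is 2 or 3.
carry:  0111001000111000
        0010110110001100
+       0001100101011101
------------------------
       00100011011101001
(the carry out of the leftmost column, 0, becomes the leading bit)
Decimal check:
  0010110110001100 = 8192 + 2048 + 1024 + 256 + 128 + 8 + 4 = 11660
  0001100101011101 = 4096 + 2048 + 256 + 64 + 16 + 8 + 4 + 1 = 6493
  11660 + 6493 = 18153, and 00100011011101001 = 16384 + 1024 + 512 + 128 + 64 + 32 + 8 + 1 = 18153 ✓



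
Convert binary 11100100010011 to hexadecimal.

Group into 4-bit nibbles from right:
  0011 = 3
  1001 = 9
  0001 = 1
  0011 = 3
Result: 3913



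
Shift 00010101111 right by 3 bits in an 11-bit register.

Original: 00010101111 (decimal 175)
Shift right by 3 positions
Drop the 3 low bits; fill with zeros on the left
Result: 00000010101 (decimal 21)
Equivalent: 175 >> 3 = 175 ÷ 2^3 = 21



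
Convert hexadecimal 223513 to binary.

Convert each hex digit to 4 bits:
  2 = 0010
  2 = 0010
  3 = 0011
  5 = 0101
  1 = 0001
  3 = 0011
Concatenate: 001000100011010100010011



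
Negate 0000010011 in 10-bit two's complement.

Original: 0000010011
Step 1 - Invert all bits: 1111101100
Step 2 - Add 1: 1111101101
Verification: 0000010011 + 1111101101 = 10000000000; discarding the end carry (carry out of the top bit) leaves the 10-bit value 0000000000, as required for x + (-x)



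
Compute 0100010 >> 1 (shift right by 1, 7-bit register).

Original: 0100010 (decimal 34)
Shift right by 1 position
Drop the 1 low bit; fill with zero on the left
Result: 0010001 (decimal 17)
Equivalent: 34 >> 1 = 34 ÷ 2^1 = 17



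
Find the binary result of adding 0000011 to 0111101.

Add column by column from the right: bit + bit + carry-in; write the sum mod 2, carry 1 when the sum is 2 or 3.
carry:  1111110
        0000011
+       0111101
---------------
       01000000
(the carry out of the leftmost column, 0, becomes the leading bit)
Decimal check:
  0000011 = 2 + 1 = 3
  0111101 = 32 + 16 + 8 + 4 + 1 = 61
  3 + 61 = 64, and 01000000 = 64 ✓



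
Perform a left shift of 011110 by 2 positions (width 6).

Original: 011110 (decimal 30)
Shift left by 2 positions
Append 2 zeros on the right and drop the 2 high bits that overflow the 6-bit width
Result: 111000 (decimal 56)
Equivalent: 30 << 2 = 30 × 2^2 = 120, truncated to 6 bits = 56



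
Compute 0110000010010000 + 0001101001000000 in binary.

Add column by column from the right: bit + bit + carry-in; write the sum mod 2, carry 1 when the sum is 2 or 3.
carry:  0000000000000000
        0110000010010000
+       0001101001000000
------------------------
       00111101011010000
(the carry out of the leftmost column, 0, becomes the leading bit)
Decimal check:
  0110000010010000 = 16384 + 8192 + 128 + 16 = 24720
  0001101001000000 = 4096 + 2048 + 512 + 64 = 6720
  24720 + 6720 = 31440, and 00111101011010000 = 16384 + 8192 + 4096 + 2048 + 512 + 128 + 64 + 16 = 31440 ✓



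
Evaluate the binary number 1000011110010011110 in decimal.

Sum of powers of 2 for each 1-bit:
2^1 + 2^2 + 2^3 + 2^4 + 2^7 + 2^10 + 2^11 + 2^12 + 2^13 + 2^18
= 2 + 4 + 8 + 16 + 128 + 1024 + 2048 + 4096 + 8192 + 262144
= 277662



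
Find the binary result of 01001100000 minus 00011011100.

Method 1 - Direct subtraction (column by column from the right: bit − bit − borrow-in; if negative, add 2 and borrow 1 from the next column):
borrow: 01100111000
        01001100000
-       00011011100
-------------------
        00110000100

Method 2 - Add two's complement:
Two's complement of 00011011100: invert → 11100100011, add 1 → 11100100100
  01001100000
+ 11100100100
-------------
 100110000100  (end carry out of the top bit = 1)
Discarding the end carry: 00110000100
Decimal check:
  01001100000 = 512 + 64 + 32 = 608
  00011011100 = 128 + 64 + 16 + 8 + 4 = 220
  608 - 220 = 388, and 00110000100 = 256 + 128 + 4 = 388 ✓



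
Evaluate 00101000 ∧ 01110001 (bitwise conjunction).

AND: 1 only when both bits are 1
  00101000
& 01110001
----------
  00100000
Decimal: 40 & 113 = 32



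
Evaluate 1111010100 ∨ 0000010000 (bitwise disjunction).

OR: 1 when either bit is 1
  1111010100
| 0000010000
------------
  1111010100
Decimal: 980 | 16 = 980



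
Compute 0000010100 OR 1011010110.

OR: 1 when either bit is 1
  0000010100
| 1011010110
------------
  1011010110
Decimal: 20 | 726 = 726



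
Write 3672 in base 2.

Using repeated division by 2:
3672 ÷ 2 = 1836 remainder 0
1836 ÷ 2 = 918 remainder 0
918 ÷ 2 = 459 remainder 0
459 ÷ 2 = 229 remainder 1
229 ÷ 2 = 114 remainder 1
114 ÷ 2 = 57 remainder 0
57 ÷ 2 = 28 remainder 1
28 ÷ 2 = 14 remainder 0
14 ÷ 2 = 7 remainder 0
7 ÷ 2 = 3 remainder 1
3 ÷ 2 = 1 remainder 1
1 ÷ 2 = 0 remainder 1
Reading remainders bottom to top: 111001011000



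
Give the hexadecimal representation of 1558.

Using repeated division by 16 (digits 10–15 are A–F):
1558 ÷ 16 = 97 remainder 6
97 ÷ 16 = 6 remainder 1
6 ÷ 16 = 0 remainder 6
Reading remainders bottom to top: 616



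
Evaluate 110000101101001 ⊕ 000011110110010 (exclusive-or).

XOR: 1 when bits differ
  110000101101001
^ 000011110110010
-----------------
  110011011011011
Decimal: 24937 ^ 1970 = 26331



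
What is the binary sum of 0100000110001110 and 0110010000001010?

Add column by column from the right: bit + bit + carry-in; write the sum mod 2, carry 1 when the sum is 2 or 3.
carry:  1000000000011100
        0100000110001110
+       0110010000001010
------------------------
       01010010110011000
(the carry out of the leftmost column, 0, becomes the leading bit)
Decimal check:
  0100000110001110 = 16384 + 256 + 128 + 8 + 4 + 2 = 16782
  0110010000001010 = 16384 + 8192 + 1024 + 8 + 2 = 25610
  16782 + 25610 = 42392, and 01010010110011000 = 32768 + 8192 + 1024 + 256 + 128 + 16 + 8 = 42392 ✓



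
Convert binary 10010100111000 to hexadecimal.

Group into 4-bit nibbles from right:
  0010 = 2
  0101 = 5
  0011 = 3
  1000 = 8
Result: 2538



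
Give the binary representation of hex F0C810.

Convert each hex digit to 4 bits:
  F = 1111
  0 = 0000
  C = 1100
  8 = 1000
  1 = 0001
  0 = 0000
Concatenate: 111100001100100000010000



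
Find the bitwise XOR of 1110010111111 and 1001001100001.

XOR: 1 when bits differ
  1110010111111
^ 1001001100001
---------------
  0111011011110
Decimal: 7359 ^ 4705 = 3806



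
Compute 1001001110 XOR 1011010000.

XOR: 1 when bits differ
  1001001110
^ 1011010000
------------
  0010011110
Decimal: 590 ^ 720 = 158



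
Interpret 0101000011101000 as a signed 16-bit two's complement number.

Binary: 0101000011101000
Sign bit: 0 (non-negative)
Read directly as an unsigned value:
0101000011101000 = 16384 + 4096 + 128 + 64 + 32 + 8 = 20712
Value: 20712



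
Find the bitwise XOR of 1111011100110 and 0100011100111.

XOR: 1 when bits differ
  1111011100110
^ 0100011100111
---------------
  1011000000001
Decimal: 7910 ^ 2279 = 5633



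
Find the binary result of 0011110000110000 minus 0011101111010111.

Method 1 - Direct subtraction (column by column from the right: bit − bit − borrow-in; if negative, add 2 and borrow 1 from the next column):
borrow: 0000011110111110
        0011110000110000
-       0011101111010111
------------------------
        0000000001011001

Method 2 - Add two's complement:
Two's complement of 0011101111010111: invert → 1100010000101000, add 1 → 1100010000101001
  0011110000110000
+ 1100010000101001
------------------
 10000000001011001  (end carry out of the top bit = 1)
Discarding the end carry: 0000000001011001
Decimal check:
  0011110000110000 = 8192 + 4096 + 2048 + 1024 + 32 + 16 = 15408
  0011101111010111 = 8192 + 4096 + 2048 + 512 + 256 + 128 + 64 + 16 + 4 + 2 + 1 = 15319
  15408 - 15319 = 89, and 0000000001011001 = 64 + 16 + 8 + 1 = 89 ✓



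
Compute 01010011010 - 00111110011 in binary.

Method 1 - Direct subtraction (column by column from the right: bit − bit − borrow-in; if negative, add 2 and borrow 1 from the next column):
borrow: 01111001110
        01010011010
-       00111110011
-------------------
        00010100111

Method 2 - Add two's complement:
Two's complement of 00111110011: invert → 11000001100, add 1 → 11000001101
  01010011010
+ 11000001101
-------------
 100010100111  (end carry out of the top bit = 1)
Discarding the end carry: 00010100111
Decimal check:
  01010011010 = 512 + 128 + 16 + 8 + 2 = 666
  00111110011 = 256 + 128 + 64 + 32 + 16 + 2 + 1 = 499
  666 - 499 = 167, and 00010100111 = 128 + 32 + 4 + 2 + 1 = 167 ✓



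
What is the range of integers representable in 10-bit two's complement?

For 10-bit two's complement:
Minimum: -2^9 = -512
Maximum: 2^9 - 1 = 511



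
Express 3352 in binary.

Using repeated division by 2:
3352 ÷ 2 = 1676 remainder 0
1676 ÷ 2 = 838 remainder 0
838 ÷ 2 = 419 remainder 0
419 ÷ 2 = 209 remainder 1
209 ÷ 2 = 104 remainder 1
104 ÷ 2 = 52 remainder 0
52 ÷ 2 = 26 remainder 0
26 ÷ 2 = 13 remainder 0
13 ÷ 2 = 6 remainder 1
6 ÷ 2 = 3 remainder 0
3 ÷ 2 = 1 remainder 1
1 ÷ 2 = 0 remainder 1
Reading remainders bottom to top: 110100011000



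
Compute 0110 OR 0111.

OR: 1 when either bit is 1
  0110
| 0111
------
  0111
Decimal: 6 | 7 = 7



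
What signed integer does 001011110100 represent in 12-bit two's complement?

Binary: 001011110100
Sign bit: 0 (non-negative)
Read directly as an unsigned value:
001011110100 = 512 + 128 + 64 + 32 + 16 + 4 = 756
Value: 756



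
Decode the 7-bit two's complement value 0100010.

Binary: 0100010
Sign bit: 0 (non-negative)
Read directly as an unsigned value:
0100010 = 32 + 2 = 34
Value: 34



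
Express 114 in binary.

Using repeated division by 2:
114 ÷ 2 = 57 remainder 0
57 ÷ 2 = 28 remainder 1
28 ÷ 2 = 14 remainder 0
14 ÷ 2 = 7 remainder 0
7 ÷ 2 = 3 remainder 1
3 ÷ 2 = 1 remainder 1
1 ÷ 2 = 0 remainder 1
Reading remainders bottom to top: 1110010



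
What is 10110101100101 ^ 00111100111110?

XOR: 1 when bits differ
  10110101100101
^ 00111100111110
----------------
  10001001011011
Decimal: 11621 ^ 3902 = 8795



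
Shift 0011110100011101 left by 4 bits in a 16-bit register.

Original: 0011110100011101 (decimal 15645)
Shift left by 4 positions
Append 4 zeros on the right and drop the 4 high bits that overflow the 16-bit width
Result: 1101000111010000 (decimal 53712)
Equivalent: 15645 << 4 = 15645 × 2^4 = 250320, truncated to 16 bits = 53712



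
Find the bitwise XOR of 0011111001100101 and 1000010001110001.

XOR: 1 when bits differ
  0011111001100101
^ 1000010001110001
------------------
  1011101000010100
Decimal: 15973 ^ 33905 = 47636



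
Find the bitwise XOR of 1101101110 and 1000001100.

XOR: 1 when bits differ
  1101101110
^ 1000001100
------------
  0101100010
Decimal: 878 ^ 524 = 354



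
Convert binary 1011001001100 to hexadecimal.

Group into 4-bit nibbles from right:
  0001 = 1
  0110 = 6
  0100 = 4
  1100 = C
Result: 164C



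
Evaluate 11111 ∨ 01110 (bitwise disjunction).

OR: 1 when either bit is 1
  11111
| 01110
-------
  11111
Decimal: 31 | 14 = 31



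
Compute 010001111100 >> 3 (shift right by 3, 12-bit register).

Original: 010001111100 (decimal 1148)
Shift right by 3 positions
Drop the 3 low bits; fill with zeros on the left
Result: 000010001111 (decimal 143)
Equivalent: 1148 >> 3 = 1148 ÷ 2^3 = 143



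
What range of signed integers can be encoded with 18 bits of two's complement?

For 18-bit two's complement:
Minimum: -2^17 = -131072
Maximum: 2^17 - 1 = 131071



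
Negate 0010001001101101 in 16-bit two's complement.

Original: 0010001001101101
Step 1 - Invert all bits: 1101110110010010
Step 2 - Add 1: 1101110110010011
Verification: 0010001001101101 + 1101110110010011 = 10000000000000000; discarding the end carry (carry out of the top bit) leaves the 16-bit value 0000000000000000, as required for x + (-x)



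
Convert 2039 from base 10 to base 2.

Using repeated division by 2:
2039 ÷ 2 = 1019 remainder 1
1019 ÷ 2 = 509 remainder 1
509 ÷ 2 = 254 remainder 1
254 ÷ 2 = 127 remainder 0
127 ÷ 2 = 63 remainder 1
63 ÷ 2 = 31 remainder 1
31 ÷ 2 = 15 remainder 1
15 ÷ 2 = 7 remainder 1
7 ÷ 2 = 3 remainder 1
3 ÷ 2 = 1 remainder 1
1 ÷ 2 = 0 remainder 1
Reading remainders bottom to top: 11111110111



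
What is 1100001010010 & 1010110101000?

AND: 1 only when both bits are 1
  1100001010010
& 1010110101000
---------------
  1000000000000
Decimal: 6226 & 5544 = 4096



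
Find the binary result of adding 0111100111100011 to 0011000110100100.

Add column by column from the right: bit + bit + carry-in; write the sum mod 2, carry 1 when the sum is 2 or 3.
carry:  1110001111000000
        0111100111100011
+       0011000110100100
------------------------
       01010101110000111
(the carry out of the leftmost column, 0, becomes the leading bit)
Decimal check:
  0111100111100011 = 16384 + 8192 + 4096 + 2048 + 256 + 128 + 64 + 32 + 2 + 1 = 31203
  0011000110100100 = 8192 + 4096 + 256 + 128 + 32 + 4 = 12708
  31203 + 12708 = 43911, and 01010101110000111 = 32768 + 8192 + 2048 + 512 + 256 + 128 + 4 + 2 + 1 = 43911 ✓



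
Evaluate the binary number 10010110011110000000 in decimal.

Sum of powers of 2 for each 1-bit:
2^7 + 2^8 + 2^9 + 2^10 + 2^13 + 2^14 + 2^16 + 2^19
= 128 + 256 + 512 + 1024 + 8192 + 16384 + 65536 + 524288
= 616320



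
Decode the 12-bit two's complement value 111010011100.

Binary: 111010011100
Sign bit: 1 (negative)
Invert: 000101100011
Add 1:  000101100100
Magnitude: 000101100100 = 256 + 64 + 32 + 4 = 356
Value: -356



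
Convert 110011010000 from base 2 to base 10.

Sum of powers of 2 for each 1-bit:
2^4 + 2^6 + 2^7 + 2^10 + 2^11
= 16 + 64 + 128 + 1024 + 2048
= 3280



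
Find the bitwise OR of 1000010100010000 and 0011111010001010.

OR: 1 when either bit is 1
  1000010100010000
| 0011111010001010
------------------
  1011111110011010
Decimal: 34064 | 16010 = 49050



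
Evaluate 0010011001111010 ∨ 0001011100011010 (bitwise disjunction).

OR: 1 when either bit is 1
  0010011001111010
| 0001011100011010
------------------
  0011011101111010
Decimal: 9850 | 5914 = 14202



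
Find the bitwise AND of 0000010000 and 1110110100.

AND: 1 only when both bits are 1
  0000010000
& 1110110100
------------
  0000010000
Decimal: 16 & 948 = 16



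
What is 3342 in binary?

Using repeated division by 2:
3342 ÷ 2 = 1671 remainder 0
1671 ÷ 2 = 835 remainder 1
835 ÷ 2 = 417 remainder 1
417 ÷ 2 = 208 remainder 1
208 ÷ 2 = 104 remainder 0
104 ÷ 2 = 52 remainder 0
52 ÷ 2 = 26 remainder 0
26 ÷ 2 = 13 remainder 0
13 ÷ 2 = 6 remainder 1
6 ÷ 2 = 3 remainder 0
3 ÷ 2 = 1 remainder 1
1 ÷ 2 = 0 remainder 1
Reading remainders bottom to top: 110100001110



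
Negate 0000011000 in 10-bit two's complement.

Original: 0000011000
Step 1 - Invert all bits: 1111100111
Step 2 - Add 1: 1111101000
Verification: 0000011000 + 1111101000 = 10000000000; discarding the end carry (carry out of the top bit) leaves the 10-bit value 0000000000, as required for x + (-x)



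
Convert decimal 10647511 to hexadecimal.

Using repeated division by 16 (digits 10–15 are A–F):
10647511 ÷ 16 = 665469 remainder 7
665469 ÷ 16 = 41591 remainder 13 (D)
41591 ÷ 16 = 2599 remainder 7
2599 ÷ 16 = 162 remainder 7
162 ÷ 16 = 10 remainder 2
10 ÷ 16 = 0 remainder 10 (A)
Reading remainders bottom to top: A277D7



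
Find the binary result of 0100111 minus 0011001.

Method 1 - Direct subtraction (column by column from the right: bit − bit − borrow-in; if negative, add 2 and borrow 1 from the next column):
borrow: 0110000
        0100111
-       0011001
---------------
        0001110

Method 2 - Add two's complement:
Two's complement of 0011001: invert → 1100110, add 1 → 1100111
  0100111
+ 1100111
---------
 10001110  (end carry out of the top bit = 1)
Discarding the end carry: 0001110
Decimal check:
  0100111 = 32 + 4 + 2 + 1 = 39
  0011001 = 16 + 8 + 1 = 25
  39 - 25 = 14, and 0001110 = 8 + 4 + 2 = 14 ✓



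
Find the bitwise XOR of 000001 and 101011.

XOR: 1 when bits differ
  000001
^ 101011
--------
  101010
Decimal: 1 ^ 43 = 42



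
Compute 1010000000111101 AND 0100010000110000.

AND: 1 only when both bits are 1
  1010000000111101
& 0100010000110000
------------------
  0000000000110000
Decimal: 41021 & 17456 = 48



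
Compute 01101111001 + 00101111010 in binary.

Add column by column from the right: bit + bit + carry-in; write the sum mod 2, carry 1 when the sum is 2 or 3.
carry:  11011110000
        01101111001
+       00101111010
-------------------
       010011110011
(the carry out of the leftmost column, 0, becomes the leading bit)
Decimal check:
  01101111001 = 512 + 256 + 64 + 32 + 16 + 8 + 1 = 889
  00101111010 = 256 + 64 + 32 + 16 + 8 + 2 = 378
  889 + 378 = 1267, and 010011110011 = 1024 + 128 + 64 + 32 + 16 + 2 + 1 = 1267 ✓



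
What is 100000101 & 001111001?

AND: 1 only when both bits are 1
  100000101
& 001111001
-----------
  000000001
Decimal: 261 & 121 = 1



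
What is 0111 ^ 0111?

XOR: 1 when bits differ
  0111
^ 0111
------
  0000
Decimal: 7 ^ 7 = 0



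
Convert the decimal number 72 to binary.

Using repeated division by 2:
72 ÷ 2 = 36 remainder 0
36 ÷ 2 = 18 remainder 0
18 ÷ 2 = 9 remainder 0
9 ÷ 2 = 4 remainder 1
4 ÷ 2 = 2 remainder 0
2 ÷ 2 = 1 remainder 0
1 ÷ 2 = 0 remainder 1
Reading remainders bottom to top: 1001000



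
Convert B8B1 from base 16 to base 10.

Expand by place value (powers of 16):
Digit values: B = 11
B8B1 = 11 × 16^3 + 8 × 16^2 + 11 × 16^1 + 1 × 16^0
= 11 × 4096 + 8 × 256 + 11 × 16 + 1 × 1
= 45056 + 2048 + 176 + 1
= 47281



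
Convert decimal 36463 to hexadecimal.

Using repeated division by 16 (digits 10–15 are A–F):
36463 ÷ 16 = 2278 remainder 15 (F)
2278 ÷ 16 = 142 remainder 6
142 ÷ 16 = 8 remainder 14 (E)
8 ÷ 16 = 0 remainder 8
Reading remainders bottom to top: 8E6F



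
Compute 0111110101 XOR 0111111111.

XOR: 1 when bits differ
  0111110101
^ 0111111111
------------
  0000001010
Decimal: 501 ^ 511 = 10



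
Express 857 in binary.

Using repeated division by 2:
857 ÷ 2 = 428 remainder 1
428 ÷ 2 = 214 remainder 0
214 ÷ 2 = 107 remainder 0
107 ÷ 2 = 53 remainder 1
53 ÷ 2 = 26 remainder 1
26 ÷ 2 = 13 remainder 0
13 ÷ 2 = 6 remainder 1
6 ÷ 2 = 3 remainder 0
3 ÷ 2 = 1 remainder 1
1 ÷ 2 = 0 remainder 1
Reading remainders bottom to top: 1101011001



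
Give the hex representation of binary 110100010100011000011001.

Group into 4-bit nibbles from right:
  1101 = D
  0001 = 1
  0100 = 4
  0110 = 6
  0001 = 1
  1001 = 9
Result: D14619

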